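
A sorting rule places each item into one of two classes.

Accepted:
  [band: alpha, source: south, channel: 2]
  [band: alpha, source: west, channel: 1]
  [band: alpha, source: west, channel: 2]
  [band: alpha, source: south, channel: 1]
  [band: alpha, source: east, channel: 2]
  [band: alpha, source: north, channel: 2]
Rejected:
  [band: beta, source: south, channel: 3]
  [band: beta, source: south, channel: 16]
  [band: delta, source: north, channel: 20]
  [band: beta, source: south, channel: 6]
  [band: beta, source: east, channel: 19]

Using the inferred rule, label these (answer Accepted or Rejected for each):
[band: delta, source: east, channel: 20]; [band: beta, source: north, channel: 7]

Rejected, Rejected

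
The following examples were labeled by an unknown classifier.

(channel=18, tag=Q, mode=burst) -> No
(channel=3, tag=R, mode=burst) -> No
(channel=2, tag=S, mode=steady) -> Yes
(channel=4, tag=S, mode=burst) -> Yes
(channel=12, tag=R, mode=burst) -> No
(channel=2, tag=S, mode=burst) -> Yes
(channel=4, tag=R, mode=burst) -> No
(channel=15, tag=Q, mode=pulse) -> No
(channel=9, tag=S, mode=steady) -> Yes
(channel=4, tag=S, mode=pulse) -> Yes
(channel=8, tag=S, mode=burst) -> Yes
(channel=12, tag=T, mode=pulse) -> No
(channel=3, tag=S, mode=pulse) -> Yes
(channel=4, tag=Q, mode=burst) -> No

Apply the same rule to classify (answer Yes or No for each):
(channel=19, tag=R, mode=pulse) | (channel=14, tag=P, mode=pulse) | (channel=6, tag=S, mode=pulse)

No, No, Yes

Comparing the two groups points to one rule — tag is S.
(channel=19, tag=R, mode=pulse) — tag is R, hence No. (channel=14, tag=P, mode=pulse) — tag is P, hence No. (channel=6, tag=S, mode=pulse) — tag is S, hence Yes.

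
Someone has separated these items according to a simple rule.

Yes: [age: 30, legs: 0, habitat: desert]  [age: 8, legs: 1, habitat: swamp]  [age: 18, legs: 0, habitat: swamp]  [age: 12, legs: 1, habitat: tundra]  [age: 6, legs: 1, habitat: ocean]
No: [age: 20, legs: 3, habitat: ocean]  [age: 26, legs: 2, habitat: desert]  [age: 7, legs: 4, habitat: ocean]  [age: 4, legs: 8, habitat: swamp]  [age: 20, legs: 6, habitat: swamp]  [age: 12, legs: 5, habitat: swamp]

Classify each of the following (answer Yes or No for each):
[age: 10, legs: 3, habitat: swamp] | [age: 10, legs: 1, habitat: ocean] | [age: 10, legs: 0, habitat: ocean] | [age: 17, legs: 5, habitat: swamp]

The classifier is using: legs ≤ 1.
No: [age: 10, legs: 3, habitat: swamp], since legs = 3.
Yes: [age: 10, legs: 1, habitat: ocean], since legs = 1.
Yes: [age: 10, legs: 0, habitat: ocean], since legs = 0.
No: [age: 17, legs: 5, habitat: swamp], since legs = 5.

No, Yes, Yes, No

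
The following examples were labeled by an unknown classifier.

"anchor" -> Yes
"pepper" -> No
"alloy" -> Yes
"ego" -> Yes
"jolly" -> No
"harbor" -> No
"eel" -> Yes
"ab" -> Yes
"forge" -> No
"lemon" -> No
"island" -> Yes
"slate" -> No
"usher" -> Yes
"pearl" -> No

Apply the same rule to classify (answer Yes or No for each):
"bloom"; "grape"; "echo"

Comparing the two groups points to one rule — starts with a vowel.
"bloom": No (starts with 'b').
"grape": No (starts with 'g').
"echo": Yes (starts with 'e').

No, No, Yes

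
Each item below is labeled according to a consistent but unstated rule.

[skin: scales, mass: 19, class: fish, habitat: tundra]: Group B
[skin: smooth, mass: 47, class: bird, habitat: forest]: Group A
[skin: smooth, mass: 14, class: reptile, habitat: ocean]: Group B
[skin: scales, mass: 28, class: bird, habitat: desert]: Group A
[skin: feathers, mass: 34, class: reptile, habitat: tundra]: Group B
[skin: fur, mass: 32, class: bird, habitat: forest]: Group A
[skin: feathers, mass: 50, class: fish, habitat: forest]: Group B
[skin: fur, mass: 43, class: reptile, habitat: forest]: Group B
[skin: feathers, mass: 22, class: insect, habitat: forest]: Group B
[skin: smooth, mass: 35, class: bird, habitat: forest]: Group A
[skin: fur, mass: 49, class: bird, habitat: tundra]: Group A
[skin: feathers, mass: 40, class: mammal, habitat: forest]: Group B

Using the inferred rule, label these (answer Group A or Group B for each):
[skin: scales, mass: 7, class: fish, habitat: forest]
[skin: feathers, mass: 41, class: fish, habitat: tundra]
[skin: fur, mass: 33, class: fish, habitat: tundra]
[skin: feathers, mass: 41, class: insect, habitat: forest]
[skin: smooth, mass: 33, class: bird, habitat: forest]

Group B, Group B, Group B, Group B, Group A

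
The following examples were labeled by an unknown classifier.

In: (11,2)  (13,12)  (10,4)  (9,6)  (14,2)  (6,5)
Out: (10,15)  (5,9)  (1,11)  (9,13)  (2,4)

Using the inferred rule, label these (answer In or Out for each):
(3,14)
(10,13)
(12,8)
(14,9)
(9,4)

Out, Out, In, In, In

Every 'In' example satisfies: first > second. None of the 'Out' examples do.
(3,14): Out (3 < 14). (10,13): Out (10 < 13). (12,8): In (12 > 8). (14,9): In (14 > 9). (9,4): In (9 > 4).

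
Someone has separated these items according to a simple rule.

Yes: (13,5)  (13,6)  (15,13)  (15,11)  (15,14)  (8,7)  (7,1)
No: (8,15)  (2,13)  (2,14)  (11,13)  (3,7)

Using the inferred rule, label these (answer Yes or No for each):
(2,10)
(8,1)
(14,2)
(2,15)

No, Yes, Yes, No

The distinguishing property — first > second — holds for all the 'Yes' cases and none of the 'No' cases.
(2,10) → 2 < 10 → No. (8,1) → 8 > 1 → Yes. (14,2) → 14 > 2 → Yes. (2,15) → 2 < 15 → No.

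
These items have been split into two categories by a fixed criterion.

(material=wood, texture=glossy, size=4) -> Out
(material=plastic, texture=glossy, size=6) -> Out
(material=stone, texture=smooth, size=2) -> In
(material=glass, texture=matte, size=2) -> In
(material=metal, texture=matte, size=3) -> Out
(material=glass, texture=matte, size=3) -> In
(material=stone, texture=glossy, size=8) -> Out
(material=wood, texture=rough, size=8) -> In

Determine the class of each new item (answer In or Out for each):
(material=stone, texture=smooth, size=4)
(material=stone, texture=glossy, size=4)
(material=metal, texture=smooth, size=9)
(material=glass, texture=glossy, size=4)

All 'In' examples share one property — texture is not glossy AND material is not metal — and every 'Out' example lacks it.

In, Out, Out, Out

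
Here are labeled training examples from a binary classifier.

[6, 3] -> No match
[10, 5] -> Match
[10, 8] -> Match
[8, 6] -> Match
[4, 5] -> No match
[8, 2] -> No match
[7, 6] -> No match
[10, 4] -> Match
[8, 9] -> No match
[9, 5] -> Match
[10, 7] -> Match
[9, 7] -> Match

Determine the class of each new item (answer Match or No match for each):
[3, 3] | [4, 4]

No match, No match

The classifier is using: first > second AND sum ≥ 14.
[3, 3] → 3 = 3, 3+3 = 6 → No match.
[4, 4] → 4 = 4, 4+4 = 8 → No match.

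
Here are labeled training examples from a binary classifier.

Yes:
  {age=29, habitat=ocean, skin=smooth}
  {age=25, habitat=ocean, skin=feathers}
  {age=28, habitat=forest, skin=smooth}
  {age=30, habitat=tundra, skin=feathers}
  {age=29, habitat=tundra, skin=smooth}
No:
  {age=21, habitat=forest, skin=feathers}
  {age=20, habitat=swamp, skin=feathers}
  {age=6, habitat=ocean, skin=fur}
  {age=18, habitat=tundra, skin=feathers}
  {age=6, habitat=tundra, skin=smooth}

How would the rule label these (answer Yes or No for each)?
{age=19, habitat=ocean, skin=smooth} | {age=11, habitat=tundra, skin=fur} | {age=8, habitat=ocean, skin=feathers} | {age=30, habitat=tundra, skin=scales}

Every 'Yes' example satisfies: age ≥ 25. None of the 'No' examples do.
{age=19, habitat=ocean, skin=smooth} → age = 19 → No.
{age=11, habitat=tundra, skin=fur} → age = 11 → No.
{age=8, habitat=ocean, skin=feathers} → age = 8 → No.
{age=30, habitat=tundra, skin=scales} → age = 30 → Yes.

No, No, No, Yes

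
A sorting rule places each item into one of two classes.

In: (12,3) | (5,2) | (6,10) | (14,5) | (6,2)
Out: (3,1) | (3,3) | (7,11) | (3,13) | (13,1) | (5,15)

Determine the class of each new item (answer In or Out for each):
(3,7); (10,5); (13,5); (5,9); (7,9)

Checking candidate rules against both groups, what survives is: product is even.
(3,7): 3·7 = 21 — fails this test, so Out.
(10,5): 10·5 = 50 — fits, so In.
(13,5): 13·5 = 65 — fails this test, so Out.
(5,9): 5·9 = 45 — fails this test, so Out.
(7,9): 7·9 = 63 — fails this test, so Out.

Out, In, Out, Out, Out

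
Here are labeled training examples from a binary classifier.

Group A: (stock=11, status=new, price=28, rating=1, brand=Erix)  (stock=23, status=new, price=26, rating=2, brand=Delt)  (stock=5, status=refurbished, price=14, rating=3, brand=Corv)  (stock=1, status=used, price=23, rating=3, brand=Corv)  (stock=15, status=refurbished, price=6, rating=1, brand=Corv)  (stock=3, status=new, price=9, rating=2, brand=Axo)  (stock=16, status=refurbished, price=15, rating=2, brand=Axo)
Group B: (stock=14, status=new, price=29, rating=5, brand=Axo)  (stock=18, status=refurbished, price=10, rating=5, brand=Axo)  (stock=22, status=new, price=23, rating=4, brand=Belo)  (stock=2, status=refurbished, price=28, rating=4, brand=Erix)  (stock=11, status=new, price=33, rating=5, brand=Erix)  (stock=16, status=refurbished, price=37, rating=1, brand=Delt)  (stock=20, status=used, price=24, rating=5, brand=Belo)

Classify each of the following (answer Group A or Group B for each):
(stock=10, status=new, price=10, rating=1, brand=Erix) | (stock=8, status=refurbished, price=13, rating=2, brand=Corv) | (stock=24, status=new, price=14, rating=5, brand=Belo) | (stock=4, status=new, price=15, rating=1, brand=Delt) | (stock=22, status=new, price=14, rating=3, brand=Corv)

The rule appears to be: price ≤ 28 AND rating ≤ 3.
(stock=10, status=new, price=10, rating=1, brand=Erix): price = 10, rating = 1 — qualifies, so Group A.
(stock=8, status=refurbished, price=13, rating=2, brand=Corv): price = 13, rating = 2 — qualifies, so Group A.
(stock=24, status=new, price=14, rating=5, brand=Belo): price = 14, rating = 5 — fails this test, so Group B.
(stock=4, status=new, price=15, rating=1, brand=Delt): price = 15, rating = 1 — qualifies, so Group A.
(stock=22, status=new, price=14, rating=3, brand=Corv): price = 14, rating = 3 — qualifies, so Group A.

Group A, Group A, Group B, Group A, Group A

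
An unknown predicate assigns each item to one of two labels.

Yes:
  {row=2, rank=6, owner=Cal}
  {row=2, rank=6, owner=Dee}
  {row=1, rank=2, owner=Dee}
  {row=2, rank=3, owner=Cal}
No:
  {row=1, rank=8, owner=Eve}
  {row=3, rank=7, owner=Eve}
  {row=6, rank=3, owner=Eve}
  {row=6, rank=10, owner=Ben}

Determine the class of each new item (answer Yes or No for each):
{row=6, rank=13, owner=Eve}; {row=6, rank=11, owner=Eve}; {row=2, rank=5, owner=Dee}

The rule appears to be: owner is Cal OR owner is Dee.
{row=6, rank=13, owner=Eve} — owner is Eve, hence No.
{row=6, rank=11, owner=Eve} — owner is Eve, hence No.
{row=2, rank=5, owner=Dee} — owner is Dee, hence Yes.

No, No, Yes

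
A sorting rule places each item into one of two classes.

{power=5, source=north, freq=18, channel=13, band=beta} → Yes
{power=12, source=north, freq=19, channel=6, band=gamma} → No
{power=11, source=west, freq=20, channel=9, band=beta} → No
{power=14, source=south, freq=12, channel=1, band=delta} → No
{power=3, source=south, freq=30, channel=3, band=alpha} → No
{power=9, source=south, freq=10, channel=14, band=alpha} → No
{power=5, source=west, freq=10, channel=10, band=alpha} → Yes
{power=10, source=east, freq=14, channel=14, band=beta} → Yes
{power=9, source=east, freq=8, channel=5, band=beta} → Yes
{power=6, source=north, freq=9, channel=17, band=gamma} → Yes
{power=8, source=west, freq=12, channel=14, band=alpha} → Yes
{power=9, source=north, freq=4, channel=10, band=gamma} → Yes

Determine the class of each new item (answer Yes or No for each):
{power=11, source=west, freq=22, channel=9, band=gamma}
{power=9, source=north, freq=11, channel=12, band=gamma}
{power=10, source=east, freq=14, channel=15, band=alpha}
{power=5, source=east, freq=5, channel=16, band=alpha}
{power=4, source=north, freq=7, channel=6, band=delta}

One predicate separates the groups cleanly: source is not south AND freq ≤ 18.

No, Yes, Yes, Yes, Yes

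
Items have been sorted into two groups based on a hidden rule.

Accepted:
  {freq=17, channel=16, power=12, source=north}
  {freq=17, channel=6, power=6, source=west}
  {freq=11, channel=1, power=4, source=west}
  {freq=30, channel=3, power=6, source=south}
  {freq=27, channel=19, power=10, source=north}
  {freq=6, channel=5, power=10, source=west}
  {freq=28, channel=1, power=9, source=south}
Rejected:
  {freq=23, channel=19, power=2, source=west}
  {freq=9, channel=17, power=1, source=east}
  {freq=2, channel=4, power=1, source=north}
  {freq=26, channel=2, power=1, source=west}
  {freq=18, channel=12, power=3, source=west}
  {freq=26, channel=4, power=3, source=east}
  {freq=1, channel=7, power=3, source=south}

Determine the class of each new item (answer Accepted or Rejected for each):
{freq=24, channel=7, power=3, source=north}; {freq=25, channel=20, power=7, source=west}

The pattern is that an item is 'Accepted' exactly when: power ≥ 4.

Rejected, Accepted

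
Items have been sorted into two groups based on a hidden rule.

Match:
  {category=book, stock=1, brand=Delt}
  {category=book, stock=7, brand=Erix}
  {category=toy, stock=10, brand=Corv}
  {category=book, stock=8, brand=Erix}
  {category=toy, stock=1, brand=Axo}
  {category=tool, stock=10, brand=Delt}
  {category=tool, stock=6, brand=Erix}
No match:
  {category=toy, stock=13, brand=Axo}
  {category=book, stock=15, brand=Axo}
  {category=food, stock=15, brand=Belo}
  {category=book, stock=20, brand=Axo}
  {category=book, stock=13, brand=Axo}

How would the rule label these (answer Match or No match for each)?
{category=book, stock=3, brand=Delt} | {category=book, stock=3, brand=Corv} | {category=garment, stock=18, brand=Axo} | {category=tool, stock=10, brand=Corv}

A rule that fits every label: stock ≤ 10 — true of each 'Match' example, false of each 'No match' one.

Match, Match, No match, Match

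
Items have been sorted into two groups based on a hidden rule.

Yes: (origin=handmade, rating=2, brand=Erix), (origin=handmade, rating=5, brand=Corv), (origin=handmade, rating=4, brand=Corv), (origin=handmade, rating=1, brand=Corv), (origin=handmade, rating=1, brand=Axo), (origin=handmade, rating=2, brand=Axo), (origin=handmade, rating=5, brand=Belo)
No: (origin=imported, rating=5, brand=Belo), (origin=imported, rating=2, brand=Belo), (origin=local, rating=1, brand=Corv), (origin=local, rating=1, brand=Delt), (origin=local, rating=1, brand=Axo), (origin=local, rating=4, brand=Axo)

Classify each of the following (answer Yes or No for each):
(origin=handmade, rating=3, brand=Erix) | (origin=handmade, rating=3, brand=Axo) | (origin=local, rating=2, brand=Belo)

Checking candidate rules against both groups, what survives is: origin is handmade.
(origin=handmade, rating=3, brand=Erix) → origin is handmade → Yes. (origin=handmade, rating=3, brand=Axo) → origin is handmade → Yes. (origin=local, rating=2, brand=Belo) → origin is local → No.

Yes, Yes, No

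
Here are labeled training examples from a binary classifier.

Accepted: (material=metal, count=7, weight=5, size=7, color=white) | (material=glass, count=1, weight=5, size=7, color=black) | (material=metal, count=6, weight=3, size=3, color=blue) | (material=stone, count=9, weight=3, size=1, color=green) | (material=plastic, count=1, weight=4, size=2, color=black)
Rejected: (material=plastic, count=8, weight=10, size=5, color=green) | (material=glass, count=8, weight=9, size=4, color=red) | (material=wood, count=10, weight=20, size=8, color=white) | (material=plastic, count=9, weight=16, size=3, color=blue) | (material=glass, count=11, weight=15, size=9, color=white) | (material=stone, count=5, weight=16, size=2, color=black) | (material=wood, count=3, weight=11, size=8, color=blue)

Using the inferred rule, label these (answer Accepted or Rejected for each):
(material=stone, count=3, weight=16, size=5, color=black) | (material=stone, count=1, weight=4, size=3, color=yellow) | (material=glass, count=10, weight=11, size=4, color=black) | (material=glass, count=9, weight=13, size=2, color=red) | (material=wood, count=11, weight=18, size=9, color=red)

Rejected, Accepted, Rejected, Rejected, Rejected

The classifier is using: weight ≤ 5.
(material=stone, count=3, weight=16, size=5, color=black) → weight = 16 → Rejected. (material=stone, count=1, weight=4, size=3, color=yellow) → weight = 4 → Accepted. (material=glass, count=10, weight=11, size=4, color=black) → weight = 11 → Rejected. (material=glass, count=9, weight=13, size=2, color=red) → weight = 13 → Rejected. (material=wood, count=11, weight=18, size=9, color=red) → weight = 18 → Rejected.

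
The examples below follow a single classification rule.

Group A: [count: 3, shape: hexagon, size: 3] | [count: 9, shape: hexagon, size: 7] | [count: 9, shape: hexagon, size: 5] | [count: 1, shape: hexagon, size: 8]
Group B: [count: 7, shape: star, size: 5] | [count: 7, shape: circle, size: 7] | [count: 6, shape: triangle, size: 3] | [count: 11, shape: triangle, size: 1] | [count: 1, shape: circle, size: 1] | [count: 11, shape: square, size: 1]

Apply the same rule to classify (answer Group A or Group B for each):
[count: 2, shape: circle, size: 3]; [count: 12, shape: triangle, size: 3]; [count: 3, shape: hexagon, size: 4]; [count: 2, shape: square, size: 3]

Group B, Group B, Group A, Group B

Looking at the examples, the only property every 'Group A' case has and every 'Group B' case lacks is: shape is hexagon.
[count: 2, shape: circle, size: 3]: shape is circle, doesn't qualify → Group B. [count: 12, shape: triangle, size: 3]: shape is triangle, doesn't qualify → Group B. [count: 3, shape: hexagon, size: 4]: shape is hexagon, checks out → Group A. [count: 2, shape: square, size: 3]: shape is square, doesn't qualify → Group B.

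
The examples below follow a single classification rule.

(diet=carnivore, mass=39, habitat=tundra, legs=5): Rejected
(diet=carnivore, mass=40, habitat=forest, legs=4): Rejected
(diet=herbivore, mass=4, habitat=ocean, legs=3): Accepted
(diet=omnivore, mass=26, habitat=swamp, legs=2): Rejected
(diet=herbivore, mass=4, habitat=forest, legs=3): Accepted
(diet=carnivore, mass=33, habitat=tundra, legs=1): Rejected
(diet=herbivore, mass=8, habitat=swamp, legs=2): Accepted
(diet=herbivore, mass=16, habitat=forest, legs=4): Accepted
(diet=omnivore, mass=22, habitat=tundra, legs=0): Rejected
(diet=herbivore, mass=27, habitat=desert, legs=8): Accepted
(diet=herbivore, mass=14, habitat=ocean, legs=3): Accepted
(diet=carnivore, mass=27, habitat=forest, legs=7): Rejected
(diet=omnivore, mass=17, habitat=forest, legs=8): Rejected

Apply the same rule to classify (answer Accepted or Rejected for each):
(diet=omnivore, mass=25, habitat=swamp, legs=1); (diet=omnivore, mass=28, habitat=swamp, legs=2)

Rejected, Rejected

The pattern is that an item is 'Accepted' exactly when: diet is herbivore.
(diet=omnivore, mass=25, habitat=swamp, legs=1) — diet is omnivore, hence Rejected. (diet=omnivore, mass=28, habitat=swamp, legs=2) — diet is omnivore, hence Rejected.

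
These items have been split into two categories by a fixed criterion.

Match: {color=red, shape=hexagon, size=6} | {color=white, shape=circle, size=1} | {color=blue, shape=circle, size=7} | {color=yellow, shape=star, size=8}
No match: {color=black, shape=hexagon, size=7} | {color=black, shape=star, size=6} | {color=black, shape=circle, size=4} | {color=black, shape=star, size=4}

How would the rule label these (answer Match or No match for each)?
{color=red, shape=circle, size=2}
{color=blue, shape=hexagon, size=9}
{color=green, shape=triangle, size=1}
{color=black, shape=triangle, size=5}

'Match' ⟺ color is not black.
{color=red, shape=circle, size=2}: Match (color is red).
{color=blue, shape=hexagon, size=9}: Match (color is blue).
{color=green, shape=triangle, size=1}: Match (color is green).
{color=black, shape=triangle, size=5}: No match (color is black).

Match, Match, Match, No match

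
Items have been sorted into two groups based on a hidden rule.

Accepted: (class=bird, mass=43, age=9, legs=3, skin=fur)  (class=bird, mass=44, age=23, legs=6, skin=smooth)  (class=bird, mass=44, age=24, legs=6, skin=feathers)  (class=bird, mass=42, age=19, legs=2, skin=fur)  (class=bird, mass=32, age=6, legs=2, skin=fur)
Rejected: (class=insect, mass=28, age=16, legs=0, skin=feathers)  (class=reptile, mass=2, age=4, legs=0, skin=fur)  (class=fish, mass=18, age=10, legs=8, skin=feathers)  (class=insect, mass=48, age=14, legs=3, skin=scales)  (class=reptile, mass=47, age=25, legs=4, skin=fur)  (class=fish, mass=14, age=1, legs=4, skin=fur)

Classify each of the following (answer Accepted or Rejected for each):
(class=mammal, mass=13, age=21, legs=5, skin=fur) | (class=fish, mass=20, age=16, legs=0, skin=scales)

Rejected, Rejected

The classifier is using: class is bird.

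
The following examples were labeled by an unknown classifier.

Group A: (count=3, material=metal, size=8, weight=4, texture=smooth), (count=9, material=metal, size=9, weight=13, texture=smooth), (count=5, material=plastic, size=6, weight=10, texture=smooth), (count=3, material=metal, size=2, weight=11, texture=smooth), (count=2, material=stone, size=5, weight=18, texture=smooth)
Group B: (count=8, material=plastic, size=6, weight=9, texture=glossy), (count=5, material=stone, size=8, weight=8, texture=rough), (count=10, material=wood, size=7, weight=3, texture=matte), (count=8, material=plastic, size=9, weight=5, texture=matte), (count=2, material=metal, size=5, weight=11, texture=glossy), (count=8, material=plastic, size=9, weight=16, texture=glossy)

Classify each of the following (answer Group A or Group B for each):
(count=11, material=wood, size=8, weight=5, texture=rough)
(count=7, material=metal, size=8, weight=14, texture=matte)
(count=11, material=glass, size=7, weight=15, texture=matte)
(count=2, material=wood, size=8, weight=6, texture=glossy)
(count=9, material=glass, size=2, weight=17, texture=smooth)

Group B, Group B, Group B, Group B, Group A

'Group A' ⟺ texture is smooth.
(count=11, material=wood, size=8, weight=5, texture=rough) — texture is rough, hence Group B.
(count=7, material=metal, size=8, weight=14, texture=matte) — texture is matte, hence Group B.
(count=11, material=glass, size=7, weight=15, texture=matte) — texture is matte, hence Group B.
(count=2, material=wood, size=8, weight=6, texture=glossy) — texture is glossy, hence Group B.
(count=9, material=glass, size=2, weight=17, texture=smooth) — texture is smooth, hence Group A.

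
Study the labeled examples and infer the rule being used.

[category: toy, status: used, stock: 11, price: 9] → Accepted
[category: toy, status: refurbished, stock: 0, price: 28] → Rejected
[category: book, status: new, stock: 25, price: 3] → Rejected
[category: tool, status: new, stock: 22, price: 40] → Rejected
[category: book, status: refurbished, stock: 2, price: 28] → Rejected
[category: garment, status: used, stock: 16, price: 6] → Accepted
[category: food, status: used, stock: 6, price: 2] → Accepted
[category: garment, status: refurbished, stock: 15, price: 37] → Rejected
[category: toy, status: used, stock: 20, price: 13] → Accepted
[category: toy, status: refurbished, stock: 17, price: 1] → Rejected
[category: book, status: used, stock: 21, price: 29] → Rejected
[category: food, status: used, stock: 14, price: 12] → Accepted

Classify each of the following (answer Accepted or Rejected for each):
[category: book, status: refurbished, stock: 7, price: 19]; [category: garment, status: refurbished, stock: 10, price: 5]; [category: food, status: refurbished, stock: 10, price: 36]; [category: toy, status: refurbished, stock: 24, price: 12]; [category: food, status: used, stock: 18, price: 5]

Rejected, Rejected, Rejected, Rejected, Accepted

The distinguishing property — status is used AND price ≤ 13 — holds for all the 'Accepted' cases and none of the 'Rejected' cases.
[category: book, status: refurbished, stock: 7, price: 19]: status is refurbished, price = 19 — fails this test, so Rejected. [category: garment, status: refurbished, stock: 10, price: 5]: status is refurbished, price = 5 — fails this test, so Rejected. [category: food, status: refurbished, stock: 10, price: 36]: status is refurbished, price = 36 — fails this test, so Rejected. [category: toy, status: refurbished, stock: 24, price: 12]: status is refurbished, price = 12 — fails this test, so Rejected. [category: food, status: used, stock: 18, price: 5]: status is used, price = 5 — matches, so Accepted.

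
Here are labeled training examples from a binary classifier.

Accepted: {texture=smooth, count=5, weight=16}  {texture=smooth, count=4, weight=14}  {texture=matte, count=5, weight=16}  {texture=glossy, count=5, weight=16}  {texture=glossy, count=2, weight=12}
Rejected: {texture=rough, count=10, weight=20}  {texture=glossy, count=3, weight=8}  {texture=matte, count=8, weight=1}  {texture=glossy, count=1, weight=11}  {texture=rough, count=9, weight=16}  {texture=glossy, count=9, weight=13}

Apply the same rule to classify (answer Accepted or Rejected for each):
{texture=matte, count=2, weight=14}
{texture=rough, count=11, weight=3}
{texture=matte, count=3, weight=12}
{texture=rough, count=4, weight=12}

'Accepted' ⟺ weight ≥ 12 AND count ≤ 5.
{texture=matte, count=2, weight=14} — weight = 14, count = 2, hence Accepted.
{texture=rough, count=11, weight=3} — weight = 3, count = 11, hence Rejected.
{texture=matte, count=3, weight=12} — weight = 12, count = 3, hence Accepted.
{texture=rough, count=4, weight=12} — weight = 12, count = 4, hence Accepted.

Accepted, Rejected, Accepted, Accepted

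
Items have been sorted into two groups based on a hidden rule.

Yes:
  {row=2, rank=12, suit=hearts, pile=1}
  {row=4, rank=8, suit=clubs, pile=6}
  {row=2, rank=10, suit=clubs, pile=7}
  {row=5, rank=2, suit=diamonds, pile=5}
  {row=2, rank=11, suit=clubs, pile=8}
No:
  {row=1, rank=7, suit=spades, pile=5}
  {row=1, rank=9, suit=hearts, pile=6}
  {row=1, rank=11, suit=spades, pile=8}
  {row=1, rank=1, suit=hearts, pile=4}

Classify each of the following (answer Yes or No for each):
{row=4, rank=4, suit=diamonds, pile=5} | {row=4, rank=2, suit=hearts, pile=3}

One predicate separates the groups cleanly: row ≥ 2.

Yes, Yes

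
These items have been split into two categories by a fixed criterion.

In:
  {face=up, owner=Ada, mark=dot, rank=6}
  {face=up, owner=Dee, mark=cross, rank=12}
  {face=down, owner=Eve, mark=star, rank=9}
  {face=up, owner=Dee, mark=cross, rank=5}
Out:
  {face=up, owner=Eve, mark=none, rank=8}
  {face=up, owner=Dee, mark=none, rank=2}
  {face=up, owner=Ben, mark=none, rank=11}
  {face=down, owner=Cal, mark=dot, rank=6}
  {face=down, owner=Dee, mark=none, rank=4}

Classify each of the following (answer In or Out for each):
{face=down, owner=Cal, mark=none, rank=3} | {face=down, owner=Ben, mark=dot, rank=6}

Out, In

Rule: owner is not Cal AND mark is not none. This holds for each 'In' example and fails for each 'Out' one.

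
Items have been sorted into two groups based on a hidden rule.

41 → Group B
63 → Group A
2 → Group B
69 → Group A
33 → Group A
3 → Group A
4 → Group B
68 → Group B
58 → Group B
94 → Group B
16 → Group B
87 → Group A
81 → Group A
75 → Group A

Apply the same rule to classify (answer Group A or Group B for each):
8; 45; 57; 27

The distinguishing property — multiple of 3 — holds for all the 'Group A' cases and none of the 'Group B' cases.
8: 8 = 3·2 + 2 — does not fit, so Group B.
45: 45 = 3·15 — satisfies this, so Group A.
57: 57 = 3·19 — satisfies this, so Group A.
27: 27 = 3·9 — satisfies this, so Group A.

Group B, Group A, Group A, Group A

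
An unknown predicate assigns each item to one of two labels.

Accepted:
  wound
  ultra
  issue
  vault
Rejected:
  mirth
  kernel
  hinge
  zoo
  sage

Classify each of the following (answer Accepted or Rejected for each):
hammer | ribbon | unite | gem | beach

Looking at the examples, the only property every 'Accepted' case has and every 'Rejected' case lacks is: contains 'u'.

Rejected, Rejected, Accepted, Rejected, Rejected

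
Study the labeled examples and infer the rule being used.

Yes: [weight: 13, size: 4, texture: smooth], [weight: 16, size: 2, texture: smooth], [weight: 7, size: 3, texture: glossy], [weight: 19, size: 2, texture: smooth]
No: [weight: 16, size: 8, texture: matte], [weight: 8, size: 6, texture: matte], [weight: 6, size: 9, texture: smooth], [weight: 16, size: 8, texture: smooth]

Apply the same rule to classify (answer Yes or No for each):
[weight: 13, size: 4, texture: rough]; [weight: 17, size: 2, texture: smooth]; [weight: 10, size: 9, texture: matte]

Yes, Yes, No

The pattern is that an item is 'Yes' exactly when: size ≤ 4.
Yes: [weight: 13, size: 4, texture: rough], since size = 4. Yes: [weight: 17, size: 2, texture: smooth], since size = 2. No: [weight: 10, size: 9, texture: matte], since size = 9.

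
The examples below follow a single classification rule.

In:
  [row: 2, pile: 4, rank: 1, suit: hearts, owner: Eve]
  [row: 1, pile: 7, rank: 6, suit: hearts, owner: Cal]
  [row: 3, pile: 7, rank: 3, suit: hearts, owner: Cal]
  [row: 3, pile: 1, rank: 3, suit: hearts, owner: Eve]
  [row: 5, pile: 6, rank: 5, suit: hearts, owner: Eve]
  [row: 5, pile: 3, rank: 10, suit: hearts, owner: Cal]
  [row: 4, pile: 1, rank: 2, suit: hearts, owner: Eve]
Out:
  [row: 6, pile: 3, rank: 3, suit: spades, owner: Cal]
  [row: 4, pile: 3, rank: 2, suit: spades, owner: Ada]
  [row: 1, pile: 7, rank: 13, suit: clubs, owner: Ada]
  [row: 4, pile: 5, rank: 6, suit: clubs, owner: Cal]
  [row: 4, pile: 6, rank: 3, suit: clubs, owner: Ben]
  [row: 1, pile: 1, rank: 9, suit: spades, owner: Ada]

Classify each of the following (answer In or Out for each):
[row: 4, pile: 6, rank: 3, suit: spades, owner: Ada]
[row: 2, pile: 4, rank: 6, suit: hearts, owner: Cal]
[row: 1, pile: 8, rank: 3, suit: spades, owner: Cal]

Out, In, Out

A rule that fits every label: suit is hearts — true of each 'In' example, false of each 'Out' one.
[row: 4, pile: 6, rank: 3, suit: spades, owner: Ada]: suit is spades — fails the rule, so Out. [row: 2, pile: 4, rank: 6, suit: hearts, owner: Cal]: suit is hearts — matches, so In. [row: 1, pile: 8, rank: 3, suit: spades, owner: Cal]: suit is spades — fails the rule, so Out.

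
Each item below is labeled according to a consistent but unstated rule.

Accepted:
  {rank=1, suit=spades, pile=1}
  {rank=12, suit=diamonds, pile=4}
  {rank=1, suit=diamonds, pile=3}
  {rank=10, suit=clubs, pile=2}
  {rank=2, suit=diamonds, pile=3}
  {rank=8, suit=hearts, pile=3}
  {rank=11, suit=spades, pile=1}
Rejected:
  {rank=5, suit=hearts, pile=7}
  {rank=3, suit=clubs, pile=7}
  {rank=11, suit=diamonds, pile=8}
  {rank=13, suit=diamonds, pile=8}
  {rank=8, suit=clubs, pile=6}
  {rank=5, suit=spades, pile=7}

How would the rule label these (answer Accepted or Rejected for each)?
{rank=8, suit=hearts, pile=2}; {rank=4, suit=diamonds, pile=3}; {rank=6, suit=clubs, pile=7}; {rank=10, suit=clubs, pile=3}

Accepted, Accepted, Rejected, Accepted

A rule that fits every label: pile ≤ 4 — true of each 'Accepted' example, false of each 'Rejected' one.
{rank=8, suit=hearts, pile=2} → pile = 2 → Accepted.
{rank=4, suit=diamonds, pile=3} → pile = 3 → Accepted.
{rank=6, suit=clubs, pile=7} → pile = 7 → Rejected.
{rank=10, suit=clubs, pile=3} → pile = 3 → Accepted.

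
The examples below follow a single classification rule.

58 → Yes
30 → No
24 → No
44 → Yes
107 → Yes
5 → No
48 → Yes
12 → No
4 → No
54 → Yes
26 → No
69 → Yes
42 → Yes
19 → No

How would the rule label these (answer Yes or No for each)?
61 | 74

Rule: at least 42. This holds for each 'Yes' example and fails for each 'No' one.
61: 61 ≥ 42 — matches, so Yes. 74: 74 ≥ 42 — matches, so Yes.

Yes, Yes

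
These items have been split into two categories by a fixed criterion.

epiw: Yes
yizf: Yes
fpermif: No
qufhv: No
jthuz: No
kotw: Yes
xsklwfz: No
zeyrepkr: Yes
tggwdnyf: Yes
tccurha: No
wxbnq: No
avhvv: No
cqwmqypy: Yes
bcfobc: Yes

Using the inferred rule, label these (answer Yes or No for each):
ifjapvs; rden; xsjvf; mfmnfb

One predicate separates the groups cleanly: even length.
ifjapvs: length 7, doesn't qualify → No. rden: length 4, qualifies → Yes. xsjvf: length 5, doesn't qualify → No. mfmnfb: length 6, qualifies → Yes.

No, Yes, No, Yes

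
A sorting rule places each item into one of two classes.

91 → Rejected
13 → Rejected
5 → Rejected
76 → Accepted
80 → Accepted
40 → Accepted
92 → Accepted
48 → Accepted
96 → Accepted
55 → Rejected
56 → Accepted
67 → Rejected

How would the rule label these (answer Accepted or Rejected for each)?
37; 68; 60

Rejected, Accepted, Accepted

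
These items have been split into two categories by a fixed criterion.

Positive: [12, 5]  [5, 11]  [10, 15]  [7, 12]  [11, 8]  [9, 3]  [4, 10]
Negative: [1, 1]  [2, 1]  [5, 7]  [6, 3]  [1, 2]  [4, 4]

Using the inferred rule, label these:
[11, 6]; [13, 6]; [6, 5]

Positive, Positive, Negative

'Positive' ⟺ max ≥ 8.
[11, 6] — max 11, hence Positive.
[13, 6] — max 13, hence Positive.
[6, 5] — max 6, hence Negative.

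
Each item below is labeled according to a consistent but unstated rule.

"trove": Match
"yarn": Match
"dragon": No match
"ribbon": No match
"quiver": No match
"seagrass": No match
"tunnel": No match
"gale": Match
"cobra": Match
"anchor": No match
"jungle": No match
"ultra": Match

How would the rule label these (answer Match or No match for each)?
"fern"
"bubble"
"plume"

Match, No match, Match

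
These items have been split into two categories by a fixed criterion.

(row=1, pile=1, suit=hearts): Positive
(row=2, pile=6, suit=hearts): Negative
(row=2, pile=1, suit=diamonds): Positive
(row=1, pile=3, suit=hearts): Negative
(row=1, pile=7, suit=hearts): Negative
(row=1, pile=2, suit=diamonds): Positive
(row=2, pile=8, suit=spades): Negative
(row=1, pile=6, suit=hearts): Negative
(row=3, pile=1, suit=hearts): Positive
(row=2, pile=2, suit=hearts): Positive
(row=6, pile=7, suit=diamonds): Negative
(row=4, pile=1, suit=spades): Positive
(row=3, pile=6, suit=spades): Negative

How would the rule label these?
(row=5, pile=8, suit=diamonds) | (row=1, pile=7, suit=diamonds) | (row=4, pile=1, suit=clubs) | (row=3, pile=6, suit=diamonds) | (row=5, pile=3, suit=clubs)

Negative, Negative, Positive, Negative, Negative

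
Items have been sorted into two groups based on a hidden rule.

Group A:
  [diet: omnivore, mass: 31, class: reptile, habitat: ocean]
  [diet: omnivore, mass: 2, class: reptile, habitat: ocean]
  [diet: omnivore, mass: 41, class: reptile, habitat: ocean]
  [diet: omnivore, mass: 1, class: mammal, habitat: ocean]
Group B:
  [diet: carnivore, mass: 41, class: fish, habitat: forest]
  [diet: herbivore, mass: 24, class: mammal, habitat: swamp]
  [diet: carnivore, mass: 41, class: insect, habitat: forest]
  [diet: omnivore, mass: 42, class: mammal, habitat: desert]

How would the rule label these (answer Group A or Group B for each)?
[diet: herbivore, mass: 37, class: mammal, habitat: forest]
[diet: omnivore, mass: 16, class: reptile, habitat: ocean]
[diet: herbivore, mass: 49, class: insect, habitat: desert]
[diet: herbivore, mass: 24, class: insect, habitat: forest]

A rule that fits every label: habitat is ocean — true of each 'Group A' example, false of each 'Group B' one.

Group B, Group A, Group B, Group B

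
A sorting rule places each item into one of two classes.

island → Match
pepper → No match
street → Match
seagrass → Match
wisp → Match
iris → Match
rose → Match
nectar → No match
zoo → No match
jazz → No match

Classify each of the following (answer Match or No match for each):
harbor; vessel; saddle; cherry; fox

No match, Match, Match, No match, No match

The common property of the 'Match' items is: contains 's'. No 'No match' item has it.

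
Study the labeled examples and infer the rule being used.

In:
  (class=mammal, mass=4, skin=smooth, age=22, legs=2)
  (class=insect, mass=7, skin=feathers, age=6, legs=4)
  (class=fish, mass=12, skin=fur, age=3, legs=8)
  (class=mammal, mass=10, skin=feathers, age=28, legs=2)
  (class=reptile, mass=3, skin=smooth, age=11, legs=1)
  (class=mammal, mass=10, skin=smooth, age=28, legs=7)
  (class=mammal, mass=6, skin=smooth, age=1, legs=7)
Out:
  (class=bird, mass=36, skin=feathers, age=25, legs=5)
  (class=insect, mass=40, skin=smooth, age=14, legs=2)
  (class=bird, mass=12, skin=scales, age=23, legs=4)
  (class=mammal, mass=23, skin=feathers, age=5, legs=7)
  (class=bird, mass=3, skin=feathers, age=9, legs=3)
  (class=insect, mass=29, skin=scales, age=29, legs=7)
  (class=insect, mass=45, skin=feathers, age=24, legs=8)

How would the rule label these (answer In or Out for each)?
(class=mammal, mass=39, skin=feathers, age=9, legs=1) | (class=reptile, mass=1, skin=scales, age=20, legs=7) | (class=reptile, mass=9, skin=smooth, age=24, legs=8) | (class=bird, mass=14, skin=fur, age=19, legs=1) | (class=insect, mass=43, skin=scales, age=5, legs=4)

Out, In, In, Out, Out

All 'In' examples share one property — class is not bird AND mass ≤ 12 — and every 'Out' example lacks it.
(class=mammal, mass=39, skin=feathers, age=9, legs=1): class is mammal, mass = 39 — fails the rule, so Out.
(class=reptile, mass=1, skin=scales, age=20, legs=7): class is reptile, mass = 1 — fits, so In.
(class=reptile, mass=9, skin=smooth, age=24, legs=8): class is reptile, mass = 9 — fits, so In.
(class=bird, mass=14, skin=fur, age=19, legs=1): class is bird, mass = 14 — fails the rule, so Out.
(class=insect, mass=43, skin=scales, age=5, legs=4): class is insect, mass = 43 — fails the rule, so Out.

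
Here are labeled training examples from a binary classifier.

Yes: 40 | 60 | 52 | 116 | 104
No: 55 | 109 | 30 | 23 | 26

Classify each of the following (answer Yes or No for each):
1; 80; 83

No, Yes, No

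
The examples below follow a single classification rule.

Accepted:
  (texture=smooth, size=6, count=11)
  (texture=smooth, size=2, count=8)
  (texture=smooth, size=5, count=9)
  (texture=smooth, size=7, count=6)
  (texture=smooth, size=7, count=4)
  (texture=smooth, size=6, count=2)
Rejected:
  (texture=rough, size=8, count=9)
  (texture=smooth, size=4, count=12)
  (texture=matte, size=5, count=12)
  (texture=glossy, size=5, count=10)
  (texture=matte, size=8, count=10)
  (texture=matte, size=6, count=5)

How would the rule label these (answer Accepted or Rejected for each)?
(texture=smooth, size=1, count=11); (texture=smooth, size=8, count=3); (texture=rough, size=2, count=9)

Accepted, Accepted, Rejected

A rule that fits every label: texture is smooth AND count ≤ 11 — true of each 'Accepted' example, false of each 'Rejected' one.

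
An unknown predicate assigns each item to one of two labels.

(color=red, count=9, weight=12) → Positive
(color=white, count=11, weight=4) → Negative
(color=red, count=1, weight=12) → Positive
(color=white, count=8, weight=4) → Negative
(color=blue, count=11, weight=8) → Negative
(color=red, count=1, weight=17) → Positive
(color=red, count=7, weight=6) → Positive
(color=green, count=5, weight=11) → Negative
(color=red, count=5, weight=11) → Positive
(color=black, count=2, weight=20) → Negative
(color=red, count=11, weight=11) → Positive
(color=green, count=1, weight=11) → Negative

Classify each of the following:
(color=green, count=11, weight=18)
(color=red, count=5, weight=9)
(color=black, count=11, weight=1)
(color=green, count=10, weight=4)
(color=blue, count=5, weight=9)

Looking at the examples, the only property every 'Positive' case has and every 'Negative' case lacks is: color is red.
(color=green, count=11, weight=18) — color is green, hence Negative.
(color=red, count=5, weight=9) — color is red, hence Positive.
(color=black, count=11, weight=1) — color is black, hence Negative.
(color=green, count=10, weight=4) — color is green, hence Negative.
(color=blue, count=5, weight=9) — color is blue, hence Negative.

Negative, Positive, Negative, Negative, Negative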